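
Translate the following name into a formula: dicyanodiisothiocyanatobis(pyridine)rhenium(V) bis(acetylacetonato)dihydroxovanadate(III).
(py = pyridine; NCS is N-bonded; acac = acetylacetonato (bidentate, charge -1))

[Re(CN)2(NCS)2(py)2][V(acac)2(OH)2]

Cation [Re…]: ligand charges -4, Re(V) ⇒ ion charge 1+.
Anion [V…]: ligand charges -4, V(III) ⇒ ion charge 1−.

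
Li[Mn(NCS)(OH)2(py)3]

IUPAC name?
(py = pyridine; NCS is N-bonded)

lithium dihydroxoisothiocyanatotris(pyridine)manganate(II)

The 1 lithium counter-ion carries a total charge of +1, so each complex ion is 1−.
Ligand charges: 2×hydroxo (-1 each), 3×pyridine (neutral), 1×isothiocyanato (-1 each); total -3. So Mn + (-3) = 1−, giving Mn = +2.
The complex ion is anionic, so manganese takes the -ate form manganate(II).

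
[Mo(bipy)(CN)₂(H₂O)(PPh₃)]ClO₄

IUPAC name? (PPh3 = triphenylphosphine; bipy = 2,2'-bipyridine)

The 1 perchlorate counter-ion carries a total charge of -1, so each complex ion is 1+.
Ligand charges: 1×aqua (neutral), 1×triphenylphosphine (neutral), 2×cyano (-1 each), 1×2,2'-bipyridine (neutral); total -2. So Mo + (-2) = 1+, giving Mo = +3.
Ligands are named alphabetically: aqua before bipyridine before cyano before triphenylphosphine.

aqua(2,2'-bipyridine)dicyano(triphenylphosphine)molybdenum(III) perchlorate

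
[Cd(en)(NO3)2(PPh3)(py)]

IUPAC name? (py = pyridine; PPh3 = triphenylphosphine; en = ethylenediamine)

There is no counter-ion, so the complex is neutral overall.
Ligand charges: 1×pyridine (neutral), 1×triphenylphosphine (neutral), 1×ethylenediamine (neutral), 2×nitrato (-1 each); total -2. So Cd + (-2) = 0, giving Cd = +2.
Ligands are named alphabetically: ethylenediamine before nitrato before pyridine before triphenylphosphine.

(ethylenediamine)dinitrato(pyridine)(triphenylphosphine)cadmium(II)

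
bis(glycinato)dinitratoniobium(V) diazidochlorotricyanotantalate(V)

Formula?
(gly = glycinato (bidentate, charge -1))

[Nb(gly)2(NO3)2][TaCl(CN)3(N3)2]

Cation [Nb…]: ligand charges -4, Nb(V) ⇒ ion charge 1+.
Anion [Ta…]: ligand charges -6, Ta(V) ⇒ ion charge 1−.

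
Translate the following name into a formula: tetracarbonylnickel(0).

[Ni(CO)4]

Ligands: 4 carbonyl (CO, neutral). Ligand charge sum = 0.
With Ni in oxidation state 0, the complex ion is [Ni...].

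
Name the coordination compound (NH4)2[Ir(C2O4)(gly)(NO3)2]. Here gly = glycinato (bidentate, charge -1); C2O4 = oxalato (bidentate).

The 2 ammonium counter-ions carry a total charge of +2, so each complex ion is 2−.
Ligand charges: 2×nitrato (-1 each), 1×glycinato (-1 each), 1×oxalato (-2 each); total -5. So Ir + (-5) = 2−, giving Ir = +3.
The complex ion is anionic, so iridium takes the -ate form iridate(III).

ammonium (glycinato)dinitratooxalatoiridate(III)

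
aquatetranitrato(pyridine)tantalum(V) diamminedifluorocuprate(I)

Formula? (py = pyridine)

[Ta(H2O)(NO3)4(py)][CuF2(NH3)2]

Cation [Ta…]: ligand charges -4, Ta(V) ⇒ ion charge 1+.
Anion [Cu…]: ligand charges -2, Cu(I) ⇒ ion charge 1−.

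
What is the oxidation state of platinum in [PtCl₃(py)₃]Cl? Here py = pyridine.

1 chloride outside the brackets (-1 each) → the complex ion is 1+.
Ligand charges: 3×py neutral; 3×Cl = -3; sum -3.
Pt + (-3) = 1+ ⇒ Pt is +4.

+4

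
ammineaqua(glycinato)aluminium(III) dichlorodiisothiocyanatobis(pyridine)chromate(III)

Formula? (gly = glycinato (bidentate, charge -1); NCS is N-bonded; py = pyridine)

[Al(gly)(H2O)(NH3)][CrCl2(NCS)2(py)2]2

Cation [Al…]: ligand charges -1, Al(III) ⇒ ion charge 2+.
Anion [Cr…]: ligand charges -4, Cr(III) ⇒ ion charge 1−.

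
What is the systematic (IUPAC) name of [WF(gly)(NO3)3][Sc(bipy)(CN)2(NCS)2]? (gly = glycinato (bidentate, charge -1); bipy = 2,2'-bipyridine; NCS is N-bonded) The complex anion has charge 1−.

Both ions are complex: the cation is named first with the plain metal name, the anion second with the -ate form; each ion's ligands are alphabetised independently.
The complex anion is given as 1−; its ligand charges sum to -4, so Sc = +3.
A 1:1 salt means the cation carries the equal and opposite charge, 1+.
Cation: ligand charges sum to -5; for the ion to be 1+, W = +6.

fluoro(glycinato)trinitratotungsten(VI) (2,2'-bipyridine)dicyanodiisothiocyanatoscandate(III)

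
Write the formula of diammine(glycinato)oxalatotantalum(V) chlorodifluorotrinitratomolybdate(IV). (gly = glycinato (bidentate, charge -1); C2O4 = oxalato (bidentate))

[Ta(C2O4)(gly)(NH3)2][MoClF2(NO3)3]

Cation [Ta…]: ligand charges -3, Ta(V) ⇒ ion charge 2+.
Anion [Mo…]: ligand charges -6, Mo(IV) ⇒ ion charge 2−.
One 2+ cation balances one 2− anion.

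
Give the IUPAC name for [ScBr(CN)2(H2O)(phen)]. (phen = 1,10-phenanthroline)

There is no counter-ion, so the complex is neutral overall.
Ligand charges: 1×aqua (neutral), 1×bromo (-1 each), 1×1,10-phenanthroline (neutral), 2×cyano (-1 each); total -3. So Sc + (-3) = 0, giving Sc = +3.
Ligands are named alphabetically: aqua before bromo before cyano before phenanthroline.

aquabromodicyano(1,10-phenanthroline)scandium(III)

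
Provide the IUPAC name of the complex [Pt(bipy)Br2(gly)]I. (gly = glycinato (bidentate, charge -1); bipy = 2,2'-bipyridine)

(2,2'-bipyridine)dibromo(glycinato)platinum(IV) iodide

The 1 iodide counter-ion carries a total charge of -1, so each complex ion is 1+.
Ligand charges: 1×glycinato (-1 each), 1×2,2'-bipyridine (neutral), 2×bromo (-1 each); total -3. So Pt + (-3) = 1+, giving Pt = +4.
Ligands are named alphabetically: bipyridine before bromo before glycinato.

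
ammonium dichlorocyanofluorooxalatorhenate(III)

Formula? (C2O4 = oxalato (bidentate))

Ligands: 1 fluoro (F, -1), 1 oxalato (C2O4, -2), 2 chloro (Cl, -1), 1 cyano (CN, -1). Ligand charge sum = -6.
With Re in oxidation state +3, the complex ion is [Re...]^3−.
Charge balance with ammonium (+1) requires 1 complex ion per 3 ammonium.

(NH4)3[Re(C2O4)Cl2(CN)F]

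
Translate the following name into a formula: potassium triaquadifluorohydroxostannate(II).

Ligands: 2 fluoro (F, -1), 3 aqua (H2O, neutral), 1 hydroxo (OH, -1). Ligand charge sum = -3.
Charge balance with potassium (+1) requires 1 complex ion per 1 potassium.

K[SnF2(H2O)3(OH)]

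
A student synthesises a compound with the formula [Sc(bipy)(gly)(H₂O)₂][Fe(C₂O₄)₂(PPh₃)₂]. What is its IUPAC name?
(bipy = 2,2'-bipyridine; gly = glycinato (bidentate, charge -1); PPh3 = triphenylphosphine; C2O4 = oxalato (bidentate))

diaqua(2,2'-bipyridine)(glycinato)scandium(III) dioxalatobis(triphenylphosphine)ferrate(II)

Scandium is always +3 in its complexes; the cation's ligand charges sum to -1, so the complex cation is 2+.
A 1:1 salt means the anion carries the equal and opposite charge, 2−.
Anion: ligand charges sum to -4; for the ion to be 2−, Fe = +2.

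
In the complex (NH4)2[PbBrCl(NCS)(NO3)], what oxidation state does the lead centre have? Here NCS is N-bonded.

2 ammonium outside the brackets (+1 each) → the complex ion is 2−.
Ligand charges: 1×Cl = -1; 1×NO3 = -1; 1×Br = -1; 1×NCS = -1; sum -4.
Pb + (-4) = 2− ⇒ Pb is +2.

+2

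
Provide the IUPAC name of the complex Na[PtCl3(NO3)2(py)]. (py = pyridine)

The 1 sodium counter-ion carries a total charge of +1, so each complex ion is 1−.
Ligand charges: 3×chloro (-1 each), 2×nitrato (-1 each), 1×pyridine (neutral); total -5. So Pt + (-5) = 1−, giving Pt = +4.
Ligands are named alphabetically: chloro before nitrato before pyridine.
The complex ion is anionic, so platinum takes the -ate form platinate(IV).

sodium trichlorodinitrato(pyridine)platinate(IV)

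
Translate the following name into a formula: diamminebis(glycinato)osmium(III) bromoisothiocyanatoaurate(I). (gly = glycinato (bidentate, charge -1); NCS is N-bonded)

[Os(gly)2(NH3)2][AuBr(NCS)]

Cation [Os…]: ligand charges -2, Os(III) ⇒ ion charge 1+.
Anion [Au…]: ligand charges -2, Au(I) ⇒ ion charge 1−.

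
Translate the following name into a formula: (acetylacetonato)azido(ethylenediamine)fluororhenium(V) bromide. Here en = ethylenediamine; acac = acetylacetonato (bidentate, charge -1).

[Re(acac)(en)F(N3)]Br2

Ligands: 1 fluoro (F, -1), 1 ethylenediamine (en, neutral), 1 azido (N3, -1), 1 acetylacetonato (acac, -1). Ligand charge sum = -3.
With Re in oxidation state +5, the complex ion is [Re...]^2+.
Charge balance with bromide (-1) requires 1 complex ion per 2 bromide.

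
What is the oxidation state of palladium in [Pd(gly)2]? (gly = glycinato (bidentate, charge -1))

+2

No counter-ion: the bracketed complex is neutral.
Ligand charges: 2×gly = -2; sum -2.
Pd + (-2) = 0 ⇒ Pd is +2.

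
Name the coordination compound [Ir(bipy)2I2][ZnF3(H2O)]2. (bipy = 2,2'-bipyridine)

bis(2,2'-bipyridine)diiodoiridium(IV) aquatrifluorozincate(II)

Both ions are complex: the cation is named first with the plain metal name, the anion second with the -ate form; each ion's ligands are alphabetised independently.
Zinc is always +2 in its complexes; the anion's ligand charges sum to -3, so the complex anion is 1−.
With 2 anions per cation, the cation must be 2×1 = 2+.
Cation: ligand charges sum to -2; for the ion to be 2+, Ir = +4.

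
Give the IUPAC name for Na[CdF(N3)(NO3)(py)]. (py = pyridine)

sodium azidofluoronitrato(pyridine)cadmate(II)

The 1 sodium counter-ion carries a total charge of +1, so each complex ion is 1−.
Ligand charges: 1×nitrato (-1 each), 1×pyridine (neutral), 1×azido (-1 each), 1×fluoro (-1 each); total -3. So Cd + (-3) = 1−, giving Cd = +2.
The complex ion is anionic, so cadmium takes the -ate form cadmate(II).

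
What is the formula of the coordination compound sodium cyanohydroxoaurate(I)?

Ligands: 1 hydroxo (OH, -1), 1 cyano (CN, -1). Ligand charge sum = -2.
With Au in oxidation state +1, the complex ion is [Au...]^1−.
Charge balance with sodium (+1) requires 1 complex ion per 1 sodium.

Na[Au(CN)(OH)]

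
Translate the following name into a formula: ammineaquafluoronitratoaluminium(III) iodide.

[AlF(H2O)(NH3)(NO3)]I

Ligands: 1 aqua (H2O, neutral), 1 fluoro (F, -1), 1 nitrato (NO3, -1), 1 ammine (NH3, neutral). Ligand charge sum = -2.
Charge balance with iodide (-1) requires 1 complex ion per 1 iodide.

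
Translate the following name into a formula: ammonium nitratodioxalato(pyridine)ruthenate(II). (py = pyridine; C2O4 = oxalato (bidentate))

(NH4)3[Ru(C2O4)2(NO3)(py)]

Ligands: 1 nitrato (NO3, -1), 1 pyridine (py, neutral), 2 oxalato (C2O4, -2). Ligand charge sum = -5.
With Ru in oxidation state +2, the complex ion is [Ru...]^3−.
Charge balance with ammonium (+1) requires 1 complex ion per 3 ammonium.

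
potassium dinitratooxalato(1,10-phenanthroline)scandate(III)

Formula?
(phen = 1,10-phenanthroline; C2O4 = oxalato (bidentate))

Ligands: 1 1,10-phenanthroline (phen, neutral), 2 nitrato (NO3, -1), 1 oxalato (C2O4, -2). Ligand charge sum = -4.
With Sc in oxidation state +3, the complex ion is [Sc...]^1−.
Charge balance with potassium (+1) requires 1 complex ion per 1 potassium.

K[Sc(C2O4)(NO3)2(phen)]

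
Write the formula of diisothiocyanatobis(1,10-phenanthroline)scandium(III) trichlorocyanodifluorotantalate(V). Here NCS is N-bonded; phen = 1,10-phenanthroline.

Cation [Sc…]: ligand charges -2, Sc(III) ⇒ ion charge 1+.
Anion [Ta…]: ligand charges -6, Ta(V) ⇒ ion charge 1−.
One 1+ cation balances one 1− anion.

[Sc(NCS)2(phen)2][TaCl3(CN)F2]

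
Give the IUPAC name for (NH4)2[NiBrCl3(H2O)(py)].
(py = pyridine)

The 2 ammonium counter-ions carry a total charge of +2, so each complex ion is 2−.
Ligand charges: 1×bromo (-1 each), 1×pyridine (neutral), 1×aqua (neutral), 3×chloro (-1 each); total -4. So Ni + (-4) = 2−, giving Ni = +2.
Ligands are named alphabetically: aqua before bromo before chloro before pyridine.
The complex ion is anionic, so nickel takes the -ate form nickelate(II).

ammonium aquabromotrichloro(pyridine)nickelate(II)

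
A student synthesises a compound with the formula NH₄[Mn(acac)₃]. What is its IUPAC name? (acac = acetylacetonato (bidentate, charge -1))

The 1 ammonium counter-ion carries a total charge of +1, so each complex ion is 1−.
Ligand charges: 3×acetylacetonato (-1 each); total -3. So Mn + (-3) = 1−, giving Mn = +2.
The complex ion is anionic, so manganese takes the -ate form manganate(II).

ammonium tris(acetylacetonato)manganate(II)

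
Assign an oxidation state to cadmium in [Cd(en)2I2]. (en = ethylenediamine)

No counter-ion: the bracketed complex is neutral.
Ligand charges: 2×I = -2; 2×en neutral; sum -2.
Cd + (-2) = 0 ⇒ Cd is +2.

+2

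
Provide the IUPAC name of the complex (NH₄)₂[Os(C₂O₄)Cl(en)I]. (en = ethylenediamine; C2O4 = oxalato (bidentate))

The 2 ammonium counter-ions carry a total charge of +2, so each complex ion is 2−.
Ligand charges: 1×chloro (-1 each), 1×ethylenediamine (neutral), 1×oxalato (-2 each), 1×iodo (-1 each); total -4. So Os + (-4) = 2−, giving Os = +2.
The complex ion is anionic, so osmium takes the -ate form osmate(II).

ammonium chloro(ethylenediamine)iodooxalatoosmate(II)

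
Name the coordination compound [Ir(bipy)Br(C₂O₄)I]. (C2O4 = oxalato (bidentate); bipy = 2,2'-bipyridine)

There is no counter-ion, so the complex is neutral overall.
Ligand charges: 1×oxalato (-2 each), 1×2,2'-bipyridine (neutral), 1×iodo (-1 each), 1×bromo (-1 each); total -4. So Ir + (-4) = 0, giving Ir = +4.
Ligands are named alphabetically: bipyridine before bromo before iodo before oxalato.

(2,2'-bipyridine)bromoiodooxalatoiridium(IV)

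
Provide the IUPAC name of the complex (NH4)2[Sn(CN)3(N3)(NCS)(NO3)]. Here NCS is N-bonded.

ammonium azidotricyanoisothiocyanatonitratostannate(IV)

The 2 ammonium counter-ions carry a total charge of +2, so each complex ion is 2−.
Ligand charges: 3×cyano (-1 each), 1×nitrato (-1 each), 1×isothiocyanato (-1 each), 1×azido (-1 each); total -6. So Sn + (-6) = 2−, giving Sn = +4.
The complex ion is anionic, so tin takes the -ate form stannate(IV).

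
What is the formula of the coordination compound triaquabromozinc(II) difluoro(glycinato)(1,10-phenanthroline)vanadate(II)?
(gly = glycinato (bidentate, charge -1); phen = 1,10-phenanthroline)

[ZnBr(H2O)3][VF2(gly)(phen)]

Cation [Zn…]: ligand charges -1, Zn(II) ⇒ ion charge 1+.
Anion [V…]: ligand charges -3, V(II) ⇒ ion charge 1−.
One 1+ cation balances one 1− anion.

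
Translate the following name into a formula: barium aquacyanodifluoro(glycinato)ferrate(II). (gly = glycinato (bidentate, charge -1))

Ligands: 1 aqua (H2O, neutral), 1 glycinato (gly, -1), 2 fluoro (F, -1), 1 cyano (CN, -1). Ligand charge sum = -4.
Charge balance with barium (+2) requires 1 complex ion per 1 barium.

Ba[Fe(CN)F2(gly)(H2O)]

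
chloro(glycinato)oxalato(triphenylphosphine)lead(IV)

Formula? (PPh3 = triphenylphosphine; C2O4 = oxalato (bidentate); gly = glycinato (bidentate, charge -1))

[Pb(C2O4)Cl(gly)(PPh3)]

Ligands: 1 triphenylphosphine (PPh3, neutral), 1 oxalato (C2O4, -2), 1 chloro (Cl, -1), 1 glycinato (gly, -1). Ligand charge sum = -4.
With Pb in oxidation state +4, the complex ion is [Pb...].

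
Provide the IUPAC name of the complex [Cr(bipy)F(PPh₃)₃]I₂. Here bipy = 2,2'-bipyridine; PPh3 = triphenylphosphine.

The 2 iodide counter-ions carry a total charge of -2, so each complex ion is 2+.
Ligand charges: 1×2,2'-bipyridine (neutral), 1×fluoro (-1 each), 3×triphenylphosphine (neutral); total -1. So Cr + (-1) = 2+, giving Cr = +3.
Ligands are named alphabetically: bipyridine before fluoro before triphenylphosphine.

(2,2'-bipyridine)fluorotris(triphenylphosphine)chromium(III) iodide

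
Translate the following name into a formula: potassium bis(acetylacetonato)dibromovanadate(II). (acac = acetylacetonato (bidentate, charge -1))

K2[V(acac)2Br2]

Ligands: 2 bromo (Br, -1), 2 acetylacetonato (acac, -1). Ligand charge sum = -4.
With V in oxidation state +2, the complex ion is [V...]^2−.
Charge balance with potassium (+1) requires 1 complex ion per 2 potassium.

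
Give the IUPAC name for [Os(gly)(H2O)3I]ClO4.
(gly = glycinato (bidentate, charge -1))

triaqua(glycinato)iodoosmium(III) perchlorate

The 1 perchlorate counter-ion carries a total charge of -1, so each complex ion is 1+.
Ligand charges: 1×glycinato (-1 each), 1×iodo (-1 each), 3×aqua (neutral); total -2. So Os + (-2) = 1+, giving Os = +3.
Ligands are named alphabetically: aqua before glycinato before iodo.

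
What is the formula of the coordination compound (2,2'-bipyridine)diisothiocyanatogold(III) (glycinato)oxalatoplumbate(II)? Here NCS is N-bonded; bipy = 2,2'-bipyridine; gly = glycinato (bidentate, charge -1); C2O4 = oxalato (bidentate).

[Au(bipy)(NCS)2][Pb(C2O4)(gly)]

Cation [Au…]: ligand charges -2, Au(III) ⇒ ion charge 1+.
Anion [Pb…]: ligand charges -3, Pb(II) ⇒ ion charge 1−.
One 1+ cation balances one 1− anion.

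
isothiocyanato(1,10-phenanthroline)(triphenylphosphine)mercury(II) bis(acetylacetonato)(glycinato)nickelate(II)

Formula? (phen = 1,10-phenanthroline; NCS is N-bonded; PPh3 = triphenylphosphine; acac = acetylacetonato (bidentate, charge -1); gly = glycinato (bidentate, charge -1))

[Hg(NCS)(phen)(PPh3)][Ni(acac)2(gly)]

Cation [Hg…]: ligand charges -1, Hg(II) ⇒ ion charge 1+.
Anion [Ni…]: ligand charges -3, Ni(II) ⇒ ion charge 1−.
One 1+ cation balances one 1− anion.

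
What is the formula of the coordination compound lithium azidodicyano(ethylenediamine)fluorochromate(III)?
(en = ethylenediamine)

Ligands: 1 fluoro (F, -1), 1 azido (N3, -1), 1 ethylenediamine (en, neutral), 2 cyano (CN, -1). Ligand charge sum = -4.
Charge balance with lithium (+1) requires 1 complex ion per 1 lithium.

Li[Cr(CN)2(en)F(N3)]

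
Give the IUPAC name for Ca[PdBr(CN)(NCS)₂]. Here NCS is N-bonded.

calcium bromocyanodiisothiocyanatopalladate(II)

The 1 calcium counter-ion carries a total charge of +2, so each complex ion is 2−.
Ligand charges: 1×bromo (-1 each), 1×cyano (-1 each), 2×isothiocyanato (-1 each); total -4. So Pd + (-4) = 2−, giving Pd = +2.
The complex ion is anionic, so palladium takes the -ate form palladate(II).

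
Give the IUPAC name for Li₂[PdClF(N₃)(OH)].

The 2 lithium counter-ions carry a total charge of +2, so each complex ion is 2−.
Ligand charges: 1×chloro (-1 each), 1×hydroxo (-1 each), 1×azido (-1 each), 1×fluoro (-1 each); total -4. So Pd + (-4) = 2−, giving Pd = +2.
Ligands are named alphabetically: azido before chloro before fluoro before hydroxo.
The complex ion is anionic, so palladium takes the -ate form palladate(II).

lithium azidochlorofluorohydroxopalladate(II)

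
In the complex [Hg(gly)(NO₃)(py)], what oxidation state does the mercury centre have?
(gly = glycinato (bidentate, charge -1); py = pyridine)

No counter-ion: the bracketed complex is neutral.
Ligand charges: 1×gly = -1; 1×py neutral; 1×NO3 = -1; sum -2.
Hg + (-2) = 0 ⇒ Hg is +2.

+2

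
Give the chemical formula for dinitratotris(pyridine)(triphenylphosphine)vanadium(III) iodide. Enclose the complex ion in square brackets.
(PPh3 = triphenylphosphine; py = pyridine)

Ligands: 1 triphenylphosphine (PPh3, neutral), 2 nitrato (NO3, -1), 3 pyridine (py, neutral). Ligand charge sum = -2.
Charge balance with iodide (-1) requires 1 complex ion per 1 iodide.

[V(NO3)2(PPh3)(py)3]I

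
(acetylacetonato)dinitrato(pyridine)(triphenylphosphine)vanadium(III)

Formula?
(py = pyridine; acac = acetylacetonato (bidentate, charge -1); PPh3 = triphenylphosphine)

[V(acac)(NO3)2(PPh3)(py)]

Ligands: 1 pyridine (py, neutral), 1 acetylacetonato (acac, -1), 2 nitrato (NO3, -1), 1 triphenylphosphine (PPh3, neutral). Ligand charge sum = -3.
With V in oxidation state +3, the complex ion is [V...].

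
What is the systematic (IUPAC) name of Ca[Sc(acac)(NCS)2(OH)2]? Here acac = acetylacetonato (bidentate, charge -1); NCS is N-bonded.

calcium (acetylacetonato)dihydroxodiisothiocyanatoscandate(III)

The 1 calcium counter-ion carries a total charge of +2, so each complex ion is 2−.
Ligand charges: 1×acetylacetonato (-1 each), 2×hydroxo (-1 each), 2×isothiocyanato (-1 each); total -5. So Sc + (-5) = 2−, giving Sc = +3.
Ligands are named alphabetically: acetylacetonato before hydroxo before isothiocyanato.
The complex ion is anionic, so scandium takes the -ate form scandate(III).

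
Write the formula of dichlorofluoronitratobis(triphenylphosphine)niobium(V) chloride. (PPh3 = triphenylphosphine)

Ligands: 2 chloro (Cl, -1), 1 nitrato (NO3, -1), 2 triphenylphosphine (PPh3, neutral), 1 fluoro (F, -1). Ligand charge sum = -4.
With Nb in oxidation state +5, the complex ion is [Nb...]^1+.
Charge balance with chloride (-1) requires 1 complex ion per 1 chloride.

[NbCl2F(NO3)(PPh3)2]Cl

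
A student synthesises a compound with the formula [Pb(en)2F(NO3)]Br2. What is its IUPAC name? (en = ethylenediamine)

The 2 bromide counter-ions carry a total charge of -2, so each complex ion is 2+.
Ligand charges: 2×ethylenediamine (neutral), 1×fluoro (-1 each), 1×nitrato (-1 each); total -2. So Pb + (-2) = 2+, giving Pb = +4.
Ligands are named alphabetically: ethylenediamine before fluoro before nitrato.

bis(ethylenediamine)fluoronitratolead(IV) bromide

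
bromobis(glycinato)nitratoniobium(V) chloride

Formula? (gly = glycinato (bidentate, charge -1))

Ligands: 2 glycinato (gly, -1), 1 nitrato (NO3, -1), 1 bromo (Br, -1). Ligand charge sum = -4.
Charge balance with chloride (-1) requires 1 complex ion per 1 chloride.

[NbBr(gly)2(NO3)]Cl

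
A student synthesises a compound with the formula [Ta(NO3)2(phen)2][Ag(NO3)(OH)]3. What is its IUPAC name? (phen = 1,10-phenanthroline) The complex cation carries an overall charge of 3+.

dinitratobis(1,10-phenanthroline)tantalum(V) hydroxonitratoargentate(I)

Both ions are complex: the cation is named first with the plain metal name, the anion second with the -ate form; each ion's ligands are alphabetised independently.
The complex cation is given as 3+; its ligand charges sum to -2, so Ta = +5.
With 3 anions per cation, each anion must be 3/3 = 1−.
Anion: ligand charges sum to -2; for the ion to be 1−, Ag = +1.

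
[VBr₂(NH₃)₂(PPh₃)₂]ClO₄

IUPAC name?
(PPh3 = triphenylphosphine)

The 1 perchlorate counter-ion carries a total charge of -1, so each complex ion is 1+.
Ligand charges: 2×triphenylphosphine (neutral), 2×bromo (-1 each), 2×ammine (neutral); total -2. So V + (-2) = 1+, giving V = +3.
Ligands are named alphabetically: ammine before bromo before triphenylphosphine.

diamminedibromobis(triphenylphosphine)vanadium(III) perchlorate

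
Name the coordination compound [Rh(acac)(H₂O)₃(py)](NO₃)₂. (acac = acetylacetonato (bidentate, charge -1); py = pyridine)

(acetylacetonato)triaqua(pyridine)rhodium(III) nitrate

The 2 nitrate counter-ions carry a total charge of -2, so each complex ion is 2+.
Ligand charges: 3×aqua (neutral), 1×acetylacetonato (-1 each), 1×pyridine (neutral); total -1. So Rh + (-1) = 2+, giving Rh = +3.
Ligands are named alphabetically: acetylacetonato before aqua before pyridine.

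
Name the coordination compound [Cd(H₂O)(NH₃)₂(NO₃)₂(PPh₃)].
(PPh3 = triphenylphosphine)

diammineaquadinitrato(triphenylphosphine)cadmium(II)

There is no counter-ion, so the complex is neutral overall.
Ligand charges: 2×nitrato (-1 each), 1×triphenylphosphine (neutral), 2×ammine (neutral), 1×aqua (neutral); total -2. So Cd + (-2) = 0, giving Cd = +2.
Ligands are named alphabetically: ammine before aqua before nitrato before triphenylphosphine.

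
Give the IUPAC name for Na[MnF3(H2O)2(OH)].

The 1 sodium counter-ion carries a total charge of +1, so each complex ion is 1−.
Ligand charges: 1×hydroxo (-1 each), 2×aqua (neutral), 3×fluoro (-1 each); total -4. So Mn + (-4) = 1−, giving Mn = +3.
Ligands are named alphabetically: aqua before fluoro before hydroxo.
The complex ion is anionic, so manganese takes the -ate form manganate(III).

sodium diaquatrifluorohydroxomanganate(III)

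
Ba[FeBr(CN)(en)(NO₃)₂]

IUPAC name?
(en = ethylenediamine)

barium bromocyano(ethylenediamine)dinitratoferrate(II)

The 1 barium counter-ion carries a total charge of +2, so each complex ion is 2−.
Ligand charges: 1×bromo (-1 each), 1×cyano (-1 each), 2×nitrato (-1 each), 1×ethylenediamine (neutral); total -4. So Fe + (-4) = 2−, giving Fe = +2.
Ligands are named alphabetically: bromo before cyano before ethylenediamine before nitrato.
The complex ion is anionic, so iron takes the -ate form ferrate(II).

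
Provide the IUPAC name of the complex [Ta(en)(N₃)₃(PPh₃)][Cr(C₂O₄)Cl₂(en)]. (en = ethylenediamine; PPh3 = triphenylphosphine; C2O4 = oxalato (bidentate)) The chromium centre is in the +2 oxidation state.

triazido(ethylenediamine)(triphenylphosphine)tantalum(V) dichloro(ethylenediamine)oxalatochromate(II)

Both ions are complex: the cation is named first with the plain metal name, the anion second with the -ate form; each ion's ligands are alphabetised independently.
Cr is given as +2; the anion's ligand charges sum to -4, so the complex anion is 2−.
A 1:1 salt means the cation carries the equal and opposite charge, 2+.
Cation: ligand charges sum to -3; for the ion to be 2+, Ta = +5.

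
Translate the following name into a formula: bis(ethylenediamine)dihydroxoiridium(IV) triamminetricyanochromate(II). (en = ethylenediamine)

[Ir(en)2(OH)2][Cr(CN)3(NH3)3]2

Cation [Ir…]: ligand charges -2, Ir(IV) ⇒ ion charge 2+.
Anion [Cr…]: ligand charges -3, Cr(II) ⇒ ion charge 1−.
One 2+ cation requires 2 of the 1− anion.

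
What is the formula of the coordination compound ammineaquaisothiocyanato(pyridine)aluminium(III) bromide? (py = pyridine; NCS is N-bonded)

Ligands: 1 aqua (H2O, neutral), 1 ammine (NH3, neutral), 1 pyridine (py, neutral), 1 isothiocyanato (NCS, -1). Ligand charge sum = -1.
With Al in oxidation state +3, the complex ion is [Al...]^2+.
Charge balance with bromide (-1) requires 1 complex ion per 2 bromide.

[Al(H2O)(NCS)(NH3)(py)]Br2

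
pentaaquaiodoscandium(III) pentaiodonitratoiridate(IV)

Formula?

Cation [Sc…]: ligand charges -1, Sc(III) ⇒ ion charge 2+.
Anion [Ir…]: ligand charges -6, Ir(IV) ⇒ ion charge 2−.
One 2+ cation balances one 2− anion.

[Sc(H2O)5I][IrI5(NO3)]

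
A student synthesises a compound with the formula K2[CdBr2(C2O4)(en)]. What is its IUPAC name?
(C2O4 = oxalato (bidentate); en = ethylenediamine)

potassium dibromo(ethylenediamine)oxalatocadmate(II)

The 2 potassium counter-ions carry a total charge of +2, so each complex ion is 2−.
Ligand charges: 2×bromo (-1 each), 1×oxalato (-2 each), 1×ethylenediamine (neutral); total -4. So Cd + (-4) = 2−, giving Cd = +2.
The complex ion is anionic, so cadmium takes the -ate form cadmate(II).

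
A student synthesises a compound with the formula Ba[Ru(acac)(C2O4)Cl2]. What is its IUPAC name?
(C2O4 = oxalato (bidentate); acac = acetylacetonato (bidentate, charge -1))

The 1 barium counter-ion carries a total charge of +2, so each complex ion is 2−.
Ligand charges: 2×chloro (-1 each), 1×oxalato (-2 each), 1×acetylacetonato (-1 each); total -5. So Ru + (-5) = 2−, giving Ru = +3.
Ligands are named alphabetically: acetylacetonato before chloro before oxalato.
The complex ion is anionic, so ruthenium takes the -ate form ruthenate(III).

barium (acetylacetonato)dichlorooxalatoruthenate(III)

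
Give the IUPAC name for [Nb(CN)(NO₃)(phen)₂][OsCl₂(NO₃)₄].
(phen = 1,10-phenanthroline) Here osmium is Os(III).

cyanonitratobis(1,10-phenanthroline)niobium(V) dichlorotetranitratoosmate(III)

Both ions are complex: the cation is named first with the plain metal name, the anion second with the -ate form; each ion's ligands are alphabetised independently.
Os is given as +3; the anion's ligand charges sum to -6, so the complex anion is 3−.
A 1:1 salt means the cation carries the equal and opposite charge, 3+.
Cation: ligand charges sum to -2; for the ion to be 3+, Nb = +5.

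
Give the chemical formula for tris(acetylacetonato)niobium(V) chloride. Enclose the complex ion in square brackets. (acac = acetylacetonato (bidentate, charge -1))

Ligands: 3 acetylacetonato (acac, -1). Ligand charge sum = -3.
Charge balance with chloride (-1) requires 1 complex ion per 2 chloride.

[Nb(acac)3]Cl2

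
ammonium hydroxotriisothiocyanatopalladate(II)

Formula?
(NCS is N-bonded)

(NH4)2[Pd(NCS)3(OH)]

Ligands: 1 hydroxo (OH, -1), 3 isothiocyanato (NCS, -1). Ligand charge sum = -4.
Charge balance with ammonium (+1) requires 1 complex ion per 2 ammonium.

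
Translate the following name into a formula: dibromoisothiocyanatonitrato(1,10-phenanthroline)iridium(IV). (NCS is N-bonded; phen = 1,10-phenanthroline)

[IrBr2(NCS)(NO3)(phen)]

Ligands: 1 isothiocyanato (NCS, -1), 1 nitrato (NO3, -1), 1 1,10-phenanthroline (phen, neutral), 2 bromo (Br, -1). Ligand charge sum = -4.
With Ir in oxidation state +4, the complex ion is [Ir...].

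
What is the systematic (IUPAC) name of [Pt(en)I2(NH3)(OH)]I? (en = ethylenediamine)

The 1 iodide counter-ion carries a total charge of -1, so each complex ion is 1+.
Ligand charges: 2×iodo (-1 each), 1×ammine (neutral), 1×hydroxo (-1 each), 1×ethylenediamine (neutral); total -3. So Pt + (-3) = 1+, giving Pt = +4.
Ligands are named alphabetically: ammine before ethylenediamine before hydroxo before iodo.

ammine(ethylenediamine)hydroxodiiodoplatinum(IV) iodide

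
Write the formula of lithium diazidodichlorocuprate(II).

Ligands: 2 chloro (Cl, -1), 2 azido (N3, -1). Ligand charge sum = -4.
With Cu in oxidation state +2, the complex ion is [Cu...]^2−.
Charge balance with lithium (+1) requires 1 complex ion per 2 lithium.

Li2[CuCl2(N3)2]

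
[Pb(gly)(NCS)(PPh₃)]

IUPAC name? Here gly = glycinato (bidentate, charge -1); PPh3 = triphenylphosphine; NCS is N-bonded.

There is no counter-ion, so the complex is neutral overall.
Ligand charges: 1×glycinato (-1 each), 1×triphenylphosphine (neutral), 1×isothiocyanato (-1 each); total -2. So Pb + (-2) = 0, giving Pb = +2.
Ligands are named alphabetically: glycinato before isothiocyanato before triphenylphosphine.

(glycinato)isothiocyanato(triphenylphosphine)lead(II)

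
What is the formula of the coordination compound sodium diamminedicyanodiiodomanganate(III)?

Ligands: 2 cyano (CN, -1), 2 iodo (I, -1), 2 ammine (NH3, neutral). Ligand charge sum = -4.
With Mn in oxidation state +3, the complex ion is [Mn...]^1−.
Charge balance with sodium (+1) requires 1 complex ion per 1 sodium.

Na[Mn(CN)2I2(NH3)2]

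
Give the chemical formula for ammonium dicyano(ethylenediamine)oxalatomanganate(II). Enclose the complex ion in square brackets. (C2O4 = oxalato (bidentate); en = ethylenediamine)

(NH4)2[Mn(C2O4)(CN)2(en)]

Ligands: 1 oxalato (C2O4, -2), 2 cyano (CN, -1), 1 ethylenediamine (en, neutral). Ligand charge sum = -4.
With Mn in oxidation state +2, the complex ion is [Mn...]^2−.
Charge balance with ammonium (+1) requires 1 complex ion per 2 ammonium.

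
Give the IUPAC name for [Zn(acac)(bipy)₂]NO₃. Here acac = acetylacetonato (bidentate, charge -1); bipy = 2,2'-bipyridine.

(acetylacetonato)bis(2,2'-bipyridine)zinc(II) nitrate

The 1 nitrate counter-ion carries a total charge of -1, so each complex ion is 1+.
Ligand charges: 1×acetylacetonato (-1 each), 2×2,2'-bipyridine (neutral); total -1. So Zn + (-1) = 1+, giving Zn = +2.
Ligands are named alphabetically: acetylacetonato before bipyridine.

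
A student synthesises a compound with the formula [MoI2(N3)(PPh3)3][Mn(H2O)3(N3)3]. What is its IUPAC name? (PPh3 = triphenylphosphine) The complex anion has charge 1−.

azidodiiodotris(triphenylphosphine)molybdenum(IV) triaquatriazidomanganate(II)

Both ions are complex: the cation is named first with the plain metal name, the anion second with the -ate form; each ion's ligands are alphabetised independently.
The complex anion is given as 1−; its ligand charges sum to -3, so Mn = +2.
A 1:1 salt means the cation carries the equal and opposite charge, 1+.
Cation: ligand charges sum to -3; for the ion to be 1+, Mo = +4.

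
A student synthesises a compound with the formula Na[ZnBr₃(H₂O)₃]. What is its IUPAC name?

sodium triaquatribromozincate(II)

The 1 sodium counter-ion carries a total charge of +1, so each complex ion is 1−.
Ligand charges: 3×bromo (-1 each), 3×aqua (neutral); total -3. So Zn + (-3) = 1−, giving Zn = +2.
Ligands are named alphabetically: aqua before bromo.
The complex ion is anionic, so zinc takes the -ate form zincate(II).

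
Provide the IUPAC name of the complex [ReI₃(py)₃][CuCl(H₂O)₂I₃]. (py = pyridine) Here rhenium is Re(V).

Both ions are complex: the cation is named first with the plain metal name, the anion second with the -ate form; each ion's ligands are alphabetised independently.
Re is given as +5; the cation's ligand charges sum to -3, so the complex cation is 2+.
A 1:1 salt means the anion carries the equal and opposite charge, 2−.
Anion: ligand charges sum to -4; for the ion to be 2−, Cu = +2.

triiodotris(pyridine)rhenium(V) diaquachlorotriiodocuprate(II)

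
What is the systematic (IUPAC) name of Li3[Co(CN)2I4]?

lithium dicyanotetraiodocobaltate(III)

The 3 lithium counter-ions carry a total charge of +3, so each complex ion is 3−.
Ligand charges: 2×cyano (-1 each), 4×iodo (-1 each); total -6. So Co + (-6) = 3−, giving Co = +3.
Ligands are named alphabetically: cyano before iodo.
The complex ion is anionic, so cobalt takes the -ate form cobaltate(III).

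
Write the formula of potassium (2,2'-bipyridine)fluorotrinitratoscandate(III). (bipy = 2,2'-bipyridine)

K[Sc(bipy)F(NO3)3]

Ligands: 1 2,2'-bipyridine (bipy, neutral), 3 nitrato (NO3, -1), 1 fluoro (F, -1). Ligand charge sum = -4.
With Sc in oxidation state +3, the complex ion is [Sc...]^1−.
Charge balance with potassium (+1) requires 1 complex ion per 1 potassium.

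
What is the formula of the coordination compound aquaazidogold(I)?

[Au(H2O)(N3)]

Ligands: 1 azido (N3, -1), 1 aqua (H2O, neutral). Ligand charge sum = -1.
With Au in oxidation state +1, the complex ion is [Au...].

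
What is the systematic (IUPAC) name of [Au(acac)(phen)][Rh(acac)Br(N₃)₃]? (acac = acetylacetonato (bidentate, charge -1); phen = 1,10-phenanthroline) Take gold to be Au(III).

(acetylacetonato)(1,10-phenanthroline)gold(III) (acetylacetonato)triazidobromorhodate(III)

Au is given as +3; the cation's ligand charges sum to -1, so the complex cation is 2+.
A 1:1 salt means the anion carries the equal and opposite charge, 2−.
Anion: ligand charges sum to -5; for the ion to be 2−, Rh = +3.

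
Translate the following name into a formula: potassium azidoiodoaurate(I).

Ligands: 1 iodo (I, -1), 1 azido (N3, -1). Ligand charge sum = -2.
Charge balance with potassium (+1) requires 1 complex ion per 1 potassium.

K[AuI(N3)]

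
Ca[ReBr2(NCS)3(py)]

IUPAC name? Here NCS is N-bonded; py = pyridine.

calcium dibromotriisothiocyanato(pyridine)rhenate(III)

The 1 calcium counter-ion carries a total charge of +2, so each complex ion is 2−.
Ligand charges: 3×isothiocyanato (-1 each), 1×pyridine (neutral), 2×bromo (-1 each); total -5. So Re + (-5) = 2−, giving Re = +3.
Ligands are named alphabetically: bromo before isothiocyanato before pyridine.
The complex ion is anionic, so rhenium takes the -ate form rhenate(III).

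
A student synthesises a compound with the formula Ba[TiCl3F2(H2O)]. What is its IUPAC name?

The 1 barium counter-ion carries a total charge of +2, so each complex ion is 2−.
Ligand charges: 3×chloro (-1 each), 1×aqua (neutral), 2×fluoro (-1 each); total -5. So Ti + (-5) = 2−, giving Ti = +3.
Ligands are named alphabetically: aqua before chloro before fluoro.
The complex ion is anionic, so titanium takes the -ate form titanate(III).

barium aquatrichlorodifluorotitanate(III)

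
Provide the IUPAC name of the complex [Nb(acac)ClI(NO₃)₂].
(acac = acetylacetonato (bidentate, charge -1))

There is no counter-ion, so the complex is neutral overall.
Ligand charges: 1×chloro (-1 each), 2×nitrato (-1 each), 1×iodo (-1 each), 1×acetylacetonato (-1 each); total -5. So Nb + (-5) = 0, giving Nb = +5.
Ligands are named alphabetically: acetylacetonato before chloro before iodo before nitrato.

(acetylacetonato)chloroiododinitratoniobium(V)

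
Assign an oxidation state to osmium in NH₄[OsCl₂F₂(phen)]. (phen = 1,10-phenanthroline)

+3

1 ammonium outside the brackets (+1 each) → the complex ion is 1−.
Ligand charges: 1×phen neutral; 2×F = -2; 2×Cl = -2; sum -4.
Os + (-4) = 1− ⇒ Os is +3.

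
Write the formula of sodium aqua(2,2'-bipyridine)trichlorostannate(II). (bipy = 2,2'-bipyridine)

Ligands: 1 aqua (H2O, neutral), 1 2,2'-bipyridine (bipy, neutral), 3 chloro (Cl, -1). Ligand charge sum = -3.
With Sn in oxidation state +2, the complex ion is [Sn...]^1−.
Charge balance with sodium (+1) requires 1 complex ion per 1 sodium.

Na[Sn(bipy)Cl3(H2O)]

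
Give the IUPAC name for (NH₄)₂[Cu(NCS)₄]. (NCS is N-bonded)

The 2 ammonium counter-ions carry a total charge of +2, so each complex ion is 2−.
Ligand charges: 4×isothiocyanato (-1 each); total -4. So Cu + (-4) = 2−, giving Cu = +2.
The complex ion is anionic, so copper takes the -ate form cuprate(II).

ammonium tetraisothiocyanatocuprate(II)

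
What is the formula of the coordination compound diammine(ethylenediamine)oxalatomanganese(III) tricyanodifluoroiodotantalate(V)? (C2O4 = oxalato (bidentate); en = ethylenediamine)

[Mn(C2O4)(en)(NH3)2][Ta(CN)3F2I]

Cation [Mn…]: ligand charges -2, Mn(III) ⇒ ion charge 1+.
Anion [Ta…]: ligand charges -6, Ta(V) ⇒ ion charge 1−.
One 1+ cation balances one 1− anion.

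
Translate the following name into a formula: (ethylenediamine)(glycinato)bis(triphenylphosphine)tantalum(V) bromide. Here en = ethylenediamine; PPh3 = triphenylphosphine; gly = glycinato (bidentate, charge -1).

[Ta(en)(gly)(PPh3)2]Br4

Ligands: 1 ethylenediamine (en, neutral), 2 triphenylphosphine (PPh3, neutral), 1 glycinato (gly, -1). Ligand charge sum = -1.
With Ta in oxidation state +5, the complex ion is [Ta...]^4+.
Charge balance with bromide (-1) requires 1 complex ion per 4 bromide.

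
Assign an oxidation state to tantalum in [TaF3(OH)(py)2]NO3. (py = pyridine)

+5

1 nitrate outside the brackets (-1 each) → the complex ion is 1+.
Ligand charges: 2×py neutral; 3×F = -3; 1×OH = -1; sum -4.
Ta + (-4) = 1+ ⇒ Ta is +5.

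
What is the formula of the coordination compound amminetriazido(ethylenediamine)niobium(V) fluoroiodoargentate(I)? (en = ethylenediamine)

[Nb(en)(N3)3(NH3)][AgFI]2

Cation [Nb…]: ligand charges -3, Nb(V) ⇒ ion charge 2+.
Anion [Ag…]: ligand charges -2, Ag(I) ⇒ ion charge 1−.
One 2+ cation requires 2 of the 1− anion.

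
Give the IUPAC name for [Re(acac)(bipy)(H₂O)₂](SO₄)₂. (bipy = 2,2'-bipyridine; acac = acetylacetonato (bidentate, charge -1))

The 2 sulfate counter-ions carry a total charge of -4, so each complex ion is 4+.
Ligand charges: 1×2,2'-bipyridine (neutral), 1×acetylacetonato (-1 each), 2×aqua (neutral); total -1. So Re + (-1) = 4+, giving Re = +5.
Ligands are named alphabetically: acetylacetonato before aqua before bipyridine.

(acetylacetonato)diaqua(2,2'-bipyridine)rhenium(V) sulfate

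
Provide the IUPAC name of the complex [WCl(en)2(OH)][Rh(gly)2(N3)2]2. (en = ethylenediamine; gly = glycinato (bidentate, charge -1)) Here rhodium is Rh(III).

Both ions are complex: the cation is named first with the plain metal name, the anion second with the -ate form; each ion's ligands are alphabetised independently.
Rh is given as +3; the anion's ligand charges sum to -4, so the complex anion is 1−.
With 2 anions per cation, the cation must be 2×1 = 2+.
Cation: ligand charges sum to -2; for the ion to be 2+, W = +4.

chlorobis(ethylenediamine)hydroxotungsten(IV) diazidobis(glycinato)rhodate(III)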